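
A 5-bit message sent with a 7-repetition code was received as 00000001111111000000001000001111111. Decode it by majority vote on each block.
Split into 7-bit blocks and majority-vote each:
  block 1 = 0000000: 0 ones, 7 zeros → 0
  block 2 = 1111111: 7 ones, 0 zeros → 1
  block 3 = 0000000: 0 ones, 7 zeros → 0
  block 4 = 0100000: 1 ones, 6 zeros → 0
  block 5 = 1111111: 7 ones, 0 zeros → 1
Decoded = 01001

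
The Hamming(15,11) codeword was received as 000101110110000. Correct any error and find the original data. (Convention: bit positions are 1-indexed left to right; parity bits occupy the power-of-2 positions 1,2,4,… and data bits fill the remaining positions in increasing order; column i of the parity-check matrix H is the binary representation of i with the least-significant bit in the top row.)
Syndrome s = H · r^T (mod 2), r = 000101110110000:
  s[0] = (101010101010101)·(000101110110000) mod 2 = 0+0+0+0+0+0+1+0+0+0+1+0+0+0+0 mod 2 = 0
  s[1] = (011001100110011)·(000101110110000) mod 2 = 0+0+0+0+0+1+1+0+0+1+1+0+0+0+0 mod 2 = 0
  s[2] = (000111100001111)·(000101110110000) mod 2 = 0+0+0+1+0+1+1+0+0+0+0+0+0+0+0 mod 2 = 1
  s[3] = (000000011111111)·(000101110110000) mod 2 = 0+0+0+0+0+0+0+1+0+1+1+0+0+0+0 mod 2 = 1
Syndrome = 0011
Column 12 of H equals this syndrome → error at bit 12 (1-indexed).
Flip bit 12: 000101110110000 → 000101110111000
Extract data bits at positions {3,5,6,7,9,10,11,12,13,14,15}: 00110111000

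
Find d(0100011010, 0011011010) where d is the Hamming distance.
XOR = 0111000000, count of 1s = 3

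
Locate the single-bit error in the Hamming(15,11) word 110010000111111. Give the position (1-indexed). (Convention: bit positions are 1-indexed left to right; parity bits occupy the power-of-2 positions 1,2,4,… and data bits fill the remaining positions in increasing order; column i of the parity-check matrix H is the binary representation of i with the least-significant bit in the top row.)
Syndrome s = H · r^T (mod 2), r = 110010000111111:
  s[0] = (101010101010101)·(110010000111111) mod 2 = 1+0+0+0+1+0+0+0+0+0+1+0+1+0+1 mod 2 = 1
  s[1] = (011001100110011)·(110010000111111) mod 2 = 0+1+0+0+0+0+0+0+0+1+1+0+0+1+1 mod 2 = 1
  s[2] = (000111100001111)·(110010000111111) mod 2 = 0+0+0+0+1+0+0+0+0+0+0+1+1+1+1 mod 2 = 1
  s[3] = (000000011111111)·(110010000111111) mod 2 = 0+0+0+0+0+0+0+0+0+1+1+1+1+1+1 mod 2 = 0
Syndrome = 1110
Column i of H is the binary representation of i, so the syndrome is the binary index of the flipped bit.
Read s = 1110 with s[0] as LSB: 1·2^0 + 1·2^1 + 1·2^2 + 0·2^3 = 7.
Error is at bit position 7.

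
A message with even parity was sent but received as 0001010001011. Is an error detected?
Sum of received bits: 0+0+0+1+0+1+0+0+0+1+0+1+1 = 5; 5 mod 2 = 1. Result is 1 ≠ 0 → error detected.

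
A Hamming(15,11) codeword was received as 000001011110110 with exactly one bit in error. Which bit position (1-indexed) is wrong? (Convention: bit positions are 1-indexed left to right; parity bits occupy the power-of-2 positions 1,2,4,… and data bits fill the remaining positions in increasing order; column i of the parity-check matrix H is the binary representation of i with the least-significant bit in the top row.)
Syndrome s = H · r^T (mod 2), r = 000001011110110:
  s[0] = (101010101010101)·(000001011110110) mod 2 = 0+0+0+0+0+0+0+0+1+0+1+0+1+0+0 mod 2 = 1
  s[1] = (011001100110011)·(000001011110110) mod 2 = 0+0+0+0+0+1+0+0+0+1+1+0+0+1+0 mod 2 = 0
  s[2] = (000111100001111)·(000001011110110) mod 2 = 0+0+0+0+0+1+0+0+0+0+0+0+1+1+0 mod 2 = 1
  s[3] = (000000011111111)·(000001011110110) mod 2 = 0+0+0+0+0+0+0+1+1+1+1+0+1+1+0 mod 2 = 0
Syndrome = 1010
Column i of H is the binary representation of i, so the syndrome is the binary index of the flipped bit.
Read s = 1010 with s[0] as LSB: 1·2^0 + 0·2^1 + 1·2^2 + 0·2^3 = 5.
Error is at bit position 5.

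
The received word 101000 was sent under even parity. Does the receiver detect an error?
Sum of received bits: 1+0+1+0+0+0 = 2; 2 mod 2 = 0. Result is 0 → no error detected.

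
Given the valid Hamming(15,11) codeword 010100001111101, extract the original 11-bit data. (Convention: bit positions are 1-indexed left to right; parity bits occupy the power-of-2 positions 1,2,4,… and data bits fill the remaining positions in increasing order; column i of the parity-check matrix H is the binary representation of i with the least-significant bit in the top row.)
Parity bits occupy power-of-2 positions; data bits are at positions {3,5,6,7,9,10,11,12,13,14,15} (1-indexed).
Extract: c[3]=0 c[5]=0 c[6]=0 c[7]=0 c[9]=1 c[10]=1 c[11]=1 c[12]=1 c[13]=1 c[14]=0 c[15]=1
Data = 00001111101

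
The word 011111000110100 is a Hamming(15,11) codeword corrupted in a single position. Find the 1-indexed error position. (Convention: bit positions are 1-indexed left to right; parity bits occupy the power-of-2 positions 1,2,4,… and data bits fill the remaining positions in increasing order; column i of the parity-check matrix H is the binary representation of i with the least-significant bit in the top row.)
Syndrome s = H · r^T (mod 2), r = 011111000110100:
  s[0] = (101010101010101)·(011111000110100) mod 2 = 0+0+1+0+1+0+0+0+0+0+1+0+1+0+0 mod 2 = 0
  s[1] = (011001100110011)·(011111000110100) mod 2 = 0+1+1+0+0+1+0+0+0+1+1+0+0+0+0 mod 2 = 1
  s[2] = (000111100001111)·(011111000110100) mod 2 = 0+0+0+1+1+1+0+0+0+0+0+0+1+0+0 mod 2 = 0
  s[3] = (000000011111111)·(011111000110100) mod 2 = 0+0+0+0+0+0+0+0+0+1+1+0+1+0+0 mod 2 = 1
Syndrome = 0101
Column i of H is the binary representation of i, so the syndrome is the binary index of the flipped bit.
Read s = 0101 with s[0] as LSB: 0·2^0 + 1·2^1 + 0·2^2 + 1·2^3 = 10.
Error is at bit position 10.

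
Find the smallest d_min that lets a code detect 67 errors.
Detecting e errors requires d_min ≥ e + 1 = 67 + 1 = 68.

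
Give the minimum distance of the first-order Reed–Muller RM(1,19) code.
d_min = 262144 (RM(1,19) has length 524288 and minimum distance 2^(m−1) = 262144).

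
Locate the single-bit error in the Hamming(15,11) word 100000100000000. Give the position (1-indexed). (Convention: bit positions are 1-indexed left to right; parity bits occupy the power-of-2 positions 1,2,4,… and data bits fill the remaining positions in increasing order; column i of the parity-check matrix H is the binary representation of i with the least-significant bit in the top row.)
Syndrome s = H · r^T (mod 2), r = 100000100000000:
  s[0] = (101010101010101)·(100000100000000) mod 2 = 1+0+0+0+0+0+1+0+0+0+0+0+0+0+0 mod 2 = 0
  s[1] = (011001100110011)·(100000100000000) mod 2 = 0+0+0+0+0+0+1+0+0+0+0+0+0+0+0 mod 2 = 1
  s[2] = (000111100001111)·(100000100000000) mod 2 = 0+0+0+0+0+0+1+0+0+0+0+0+0+0+0 mod 2 = 1
  s[3] = (000000011111111)·(100000100000000) mod 2 = 0+0+0+0+0+0+0+0+0+0+0+0+0+0+0 mod 2 = 0
Syndrome = 0110
Column i of H is the binary representation of i, so the syndrome is the binary index of the flipped bit.
Read s = 0110 with s[0] as LSB: 0·2^0 + 1·2^1 + 1·2^2 + 0·2^3 = 6.
Error is at bit position 6.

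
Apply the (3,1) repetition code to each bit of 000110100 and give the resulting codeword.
Repeat each bit 3× and concatenate:
0→000  0→000  0→000  1→111  1→111  0→000  1→111  0→000  0→000
Codeword = 000000000111111000111000000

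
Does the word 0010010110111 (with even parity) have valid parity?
Sum of all bits: 0+0+1+0+0+1+0+1+1+0+1+1+1 = 7; 7 mod 2 = 1. Result is 1 → parity error detected.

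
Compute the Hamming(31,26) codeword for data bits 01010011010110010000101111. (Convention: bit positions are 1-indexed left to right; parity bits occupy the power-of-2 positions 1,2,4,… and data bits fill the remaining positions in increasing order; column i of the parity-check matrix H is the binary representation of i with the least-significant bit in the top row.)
Codeword c = d · G (mod 2), d = 01010011010110010000101111:
  c[0] = d·G[:,0] = (01010011010110010000101111)·(11011010101101010101010101) mod 2 = 0+1+0+1+0+0+1+0+0+0+0+1+0+0+0+1+0+0+0+0+0+0+0+1+0+1 mod 2 = 1
  c[1] = d·G[:,1] = (01010011010110010000101111)·(10110110011011001100110011) mod 2 = 0+0+0+1+0+0+1+0+0+1+0+0+1+0+0+0+0+0+0+0+1+0+0+0+1+1 mod 2 = 1
  c[2] = d·G[:,2] = (01010011010110010000101111)·(10000000000000000000000000) mod 2 = 0+0+0+0+0+0+0+0+0+0+0+0+0+0+0+0+0+0+0+0+0+0+0+0+0+0 mod 2 = 0
  c[3] = d·G[:,3] = (01010011010110010000101111)·(01110001111000111100001111) mod 2 = 0+1+0+1+0+0+0+1+0+1+0+0+0+0+0+1+0+0+0+0+0+0+1+1+1+1 mod 2 = 1
  c[4] = d·G[:,4] = (01010011010110010000101111)·(01000000000000000000000000) mod 2 = 0+1+0+0+0+0+0+0+0+0+0+0+0+0+0+0+0+0+0+0+0+0+0+0+0+0 mod 2 = 1
  c[5] = d·G[:,5] = (01010011010110010000101111)·(00100000000000000000000000) mod 2 = 0+0+0+0+0+0+0+0+0+0+0+0+0+0+0+0+0+0+0+0+0+0+0+0+0+0 mod 2 = 0
  c[6] = d·G[:,6] = (01010011010110010000101111)·(00010000000000000000000000) mod 2 = 0+0+0+1+0+0+0+0+0+0+0+0+0+0+0+0+0+0+0+0+0+0+0+0+0+0 mod 2 = 1
  c[7] = d·G[:,7] = (01010011010110010000101111)·(00001111111000000011111111) mod 2 = 0+0+0+0+0+0+1+1+0+1+0+0+0+0+0+0+0+0+0+0+1+0+1+1+1+1 mod 2 = 0
  c[8] = d·G[:,8] = (01010011010110010000101111)·(00001000000000000000000000) mod 2 = 0+0+0+0+0+0+0+0+0+0+0+0+0+0+0+0+0+0+0+0+0+0+0+0+0+0 mod 2 = 0
  c[9] = d·G[:,9] = (01010011010110010000101111)·(00000100000000000000000000) mod 2 = 0+0+0+0+0+0+0+0+0+0+0+0+0+0+0+0+0+0+0+0+0+0+0+0+0+0 mod 2 = 0
  c[10] = d·G[:,10] = (01010011010110010000101111)·(00000010000000000000000000) mod 2 = 0+0+0+0+0+0+1+0+0+0+0+0+0+0+0+0+0+0+0+0+0+0+0+0+0+0 mod 2 = 1
  c[11] = d·G[:,11] = (01010011010110010000101111)·(00000001000000000000000000) mod 2 = 0+0+0+0+0+0+0+1+0+0+0+0+0+0+0+0+0+0+0+0+0+0+0+0+0+0 mod 2 = 1
  c[12] = d·G[:,12] = (01010011010110010000101111)·(00000000100000000000000000) mod 2 = 0+0+0+0+0+0+0+0+0+0+0+0+0+0+0+0+0+0+0+0+0+0+0+0+0+0 mod 2 = 0
  c[13] = d·G[:,13] = (01010011010110010000101111)·(00000000010000000000000000) mod 2 = 0+0+0+0+0+0+0+0+0+1+0+0+0+0+0+0+0+0+0+0+0+0+0+0+0+0 mod 2 = 1
  c[14] = d·G[:,14] = (01010011010110010000101111)·(00000000001000000000000000) mod 2 = 0+0+0+0+0+0+0+0+0+0+0+0+0+0+0+0+0+0+0+0+0+0+0+0+0+0 mod 2 = 0
  c[15] = d·G[:,15] = (01010011010110010000101111)·(00000000000111111111111111) mod 2 = 0+0+0+0+0+0+0+0+0+0+0+1+1+0+0+1+0+0+0+0+1+0+1+1+1+1 mod 2 = 0
  c[16] = d·G[:,16] = (01010011010110010000101111)·(00000000000100000000000000) mod 2 = 0+0+0+0+0+0+0+0+0+0+0+1+0+0+0+0+0+0+0+0+0+0+0+0+0+0 mod 2 = 1
  c[17] = d·G[:,17] = (01010011010110010000101111)·(00000000000010000000000000) mod 2 = 0+0+0+0+0+0+0+0+0+0+0+0+1+0+0+0+0+0+0+0+0+0+0+0+0+0 mod 2 = 1
  c[18] = d·G[:,18] = (01010011010110010000101111)·(00000000000001000000000000) mod 2 = 0+0+0+0+0+0+0+0+0+0+0+0+0+0+0+0+0+0+0+0+0+0+0+0+0+0 mod 2 = 0
  c[19] = d·G[:,19] = (01010011010110010000101111)·(00000000000000100000000000) mod 2 = 0+0+0+0+0+0+0+0+0+0+0+0+0+0+0+0+0+0+0+0+0+0+0+0+0+0 mod 2 = 0
  c[20] = d·G[:,20] = (01010011010110010000101111)·(00000000000000010000000000) mod 2 = 0+0+0+0+0+0+0+0+0+0+0+0+0+0+0+1+0+0+0+0+0+0+0+0+0+0 mod 2 = 1
  c[21] = d·G[:,21] = (01010011010110010000101111)·(00000000000000001000000000) mod 2 = 0+0+0+0+0+0+0+0+0+0+0+0+0+0+0+0+0+0+0+0+0+0+0+0+0+0 mod 2 = 0
  c[22] = d·G[:,22] = (01010011010110010000101111)·(00000000000000000100000000) mod 2 = 0+0+0+0+0+0+0+0+0+0+0+0+0+0+0+0+0+0+0+0+0+0+0+0+0+0 mod 2 = 0
  c[23] = d·G[:,23] = (01010011010110010000101111)·(00000000000000000010000000) mod 2 = 0+0+0+0+0+0+0+0+0+0+0+0+0+0+0+0+0+0+0+0+0+0+0+0+0+0 mod 2 = 0
  c[24] = d·G[:,24] = (01010011010110010000101111)·(00000000000000000001000000) mod 2 = 0+0+0+0+0+0+0+0+0+0+0+0+0+0+0+0+0+0+0+0+0+0+0+0+0+0 mod 2 = 0
  c[25] = d·G[:,25] = (01010011010110010000101111)·(00000000000000000000100000) mod 2 = 0+0+0+0+0+0+0+0+0+0+0+0+0+0+0+0+0+0+0+0+1+0+0+0+0+0 mod 2 = 1
  c[26] = d·G[:,26] = (01010011010110010000101111)·(00000000000000000000010000) mod 2 = 0+0+0+0+0+0+0+0+0+0+0+0+0+0+0+0+0+0+0+0+0+0+0+0+0+0 mod 2 = 0
  c[27] = d·G[:,27] = (01010011010110010000101111)·(00000000000000000000001000) mod 2 = 0+0+0+0+0+0+0+0+0+0+0+0+0+0+0+0+0+0+0+0+0+0+1+0+0+0 mod 2 = 1
  c[28] = d·G[:,28] = (01010011010110010000101111)·(00000000000000000000000100) mod 2 = 0+0+0+0+0+0+0+0+0+0+0+0+0+0+0+0+0+0+0+0+0+0+0+1+0+0 mod 2 = 1
  c[29] = d·G[:,29] = (01010011010110010000101111)·(00000000000000000000000010) mod 2 = 0+0+0+0+0+0+0+0+0+0+0+0+0+0+0+0+0+0+0+0+0+0+0+0+1+0 mod 2 = 1
  c[30] = d·G[:,30] = (01010011010110010000101111)·(00000000000000000000000001) mod 2 = 0+0+0+0+0+0+0+0+0+0+0+0+0+0+0+0+0+0+0+0+0+0+0+0+0+1 mod 2 = 1
Codeword = 1101101000110100110010000101111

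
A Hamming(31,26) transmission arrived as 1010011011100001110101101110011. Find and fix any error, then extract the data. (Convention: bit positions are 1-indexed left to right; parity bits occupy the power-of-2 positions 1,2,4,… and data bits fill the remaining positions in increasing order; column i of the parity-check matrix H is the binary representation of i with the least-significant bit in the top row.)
Syndrome s = H · r^T (mod 2), r = 1010011011100001110101101110011:
  s[0] = (1010101010101010101010101010101)·(1010011011100001110101101110011) mod 2 = 1+0+1+0+0+0+1+0+1+0+1+0+0+0+0+0+1+0+0+0+0+0+1+0+1+0+1+0+0+0+1 mod 2 = 0
  s[1] = (0110011001100110011001100110011)·(1010011011100001110101101110011) mod 2 = 0+0+1+0+0+1+1+0+0+1+1+0+0+0+0+0+0+1+0+0+0+1+1+0+0+1+1+0+0+1+1 mod 2 = 0
  s[2] = (0001111000011110000111100001111)·(1010011011100001110101101110011) mod 2 = 0+0+0+0+0+1+1+0+0+0+0+0+0+0+0+0+0+0+0+1+0+1+1+0+0+0+0+0+0+1+1 mod 2 = 1
  s[3] = (0000000111111110000000011111111)·(1010011011100001110101101110011) mod 2 = 0+0+0+0+0+0+0+0+1+1+1+0+0+0+0+0+0+0+0+0+0+0+0+0+1+1+1+0+0+1+1 mod 2 = 0
  s[4] = (0000000000000001111111111111111)·(1010011011100001110101101110011) mod 2 = 0+0+0+0+0+0+0+0+0+0+0+0+0+0+0+1+1+1+0+1+0+1+1+0+1+1+1+0+0+1+1 mod 2 = 1
Syndrome = 00101
Column 20 of H equals this syndrome → error at bit 20 (1-indexed).
Flip bit 20: 1010011011100001110101101110011 → 1010011011100001110001101110011
Extract data bits at positions {3,5,6,7,9,10,11,12,13,14,15,17,18,19,20,21,22,23,24,25,26,27,28,29,30,31}: 10111110000110001101110011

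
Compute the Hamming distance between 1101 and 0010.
XOR = 1111, count of 1s = 4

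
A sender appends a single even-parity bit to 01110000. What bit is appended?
Sum of data bits: 0+1+1+1+0+0+0+0 = 3.
3 mod 2 = 1, so parity bit = 1.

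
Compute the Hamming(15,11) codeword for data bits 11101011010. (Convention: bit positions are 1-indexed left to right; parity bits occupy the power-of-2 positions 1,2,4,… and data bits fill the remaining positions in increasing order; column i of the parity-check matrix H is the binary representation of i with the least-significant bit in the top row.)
Codeword c = d · G (mod 2), d = 11101011010:
  c[0] = d·G[:,0] = (11101011010)·(11011010101) mod 2 = 1+1+0+0+1+0+1+0+0+0+0 mod 2 = 0
  c[1] = d·G[:,1] = (11101011010)·(10110110011) mod 2 = 1+0+1+0+0+0+1+0+0+1+0 mod 2 = 0
  c[2] = d·G[:,2] = (11101011010)·(10000000000) mod 2 = 1+0+0+0+0+0+0+0+0+0+0 mod 2 = 1
  c[3] = d·G[:,3] = (11101011010)·(01110001111) mod 2 = 0+1+1+0+0+0+0+1+0+1+0 mod 2 = 0
  c[4] = d·G[:,4] = (11101011010)·(01000000000) mod 2 = 0+1+0+0+0+0+0+0+0+0+0 mod 2 = 1
  c[5] = d·G[:,5] = (11101011010)·(00100000000) mod 2 = 0+0+1+0+0+0+0+0+0+0+0 mod 2 = 1
  c[6] = d·G[:,6] = (11101011010)·(00010000000) mod 2 = 0+0+0+0+0+0+0+0+0+0+0 mod 2 = 0
  c[7] = d·G[:,7] = (11101011010)·(00001111111) mod 2 = 0+0+0+0+1+0+1+1+0+1+0 mod 2 = 0
  c[8] = d·G[:,8] = (11101011010)·(00001000000) mod 2 = 0+0+0+0+1+0+0+0+0+0+0 mod 2 = 1
  c[9] = d·G[:,9] = (11101011010)·(00000100000) mod 2 = 0+0+0+0+0+0+0+0+0+0+0 mod 2 = 0
  c[10] = d·G[:,10] = (11101011010)·(00000010000) mod 2 = 0+0+0+0+0+0+1+0+0+0+0 mod 2 = 1
  c[11] = d·G[:,11] = (11101011010)·(00000001000) mod 2 = 0+0+0+0+0+0+0+1+0+0+0 mod 2 = 1
  c[12] = d·G[:,12] = (11101011010)·(00000000100) mod 2 = 0+0+0+0+0+0+0+0+0+0+0 mod 2 = 0
  c[13] = d·G[:,13] = (11101011010)·(00000000010) mod 2 = 0+0+0+0+0+0+0+0+0+1+0 mod 2 = 1
  c[14] = d·G[:,14] = (11101011010)·(00000000001) mod 2 = 0+0+0+0+0+0+0+0+0+0+0 mod 2 = 0
Codeword = 001011001011010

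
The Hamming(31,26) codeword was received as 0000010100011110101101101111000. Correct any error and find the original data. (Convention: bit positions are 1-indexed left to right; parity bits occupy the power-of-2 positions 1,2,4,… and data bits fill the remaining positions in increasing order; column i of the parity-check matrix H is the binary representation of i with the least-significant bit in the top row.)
Syndrome s = H · r^T (mod 2), r = 0000010100011110101101101111000:
  s[0] = (1010101010101010101010101010101)·(0000010100011110101101101111000) mod 2 = 0+0+0+0+0+0+0+0+0+0+0+0+1+0+1+0+1+0+1+0+0+0+1+0+1+0+1+0+0+0+0 mod 2 = 1
  s[1] = (0110011001100110011001100110011)·(0000010100011110101101101111000) mod 2 = 0+0+0+0+0+1+0+0+0+0+0+0+0+1+1+0+0+0+1+0+0+1+1+0+0+1+1+0+0+0+0 mod 2 = 0
  s[2] = (0001111000011110000111100001111)·(0000010100011110101101101111000) mod 2 = 0+0+0+0+0+1+0+0+0+0+0+1+1+1+1+0+0+0+0+1+0+1+1+0+0+0+0+1+0+0+0 mod 2 = 1
  s[3] = (0000000111111110000000011111111)·(0000010100011110101101101111000) mod 2 = 0+0+0+0+0+0+0+1+0+0+0+1+1+1+1+0+0+0+0+0+0+0+0+0+1+1+1+1+0+0+0 mod 2 = 1
  s[4] = (0000000000000001111111111111111)·(0000010100011110101101101111000) mod 2 = 0+0+0+0+0+0+0+0+0+0+0+0+0+0+0+0+1+0+1+1+0+1+1+0+1+1+1+1+0+0+0 mod 2 = 1
Syndrome = 10111
Column 29 of H equals this syndrome → error at bit 29 (1-indexed).
Flip bit 29: 0000010100011110101101101111000 → 0000010100011110101101101111100
Extract data bits at positions {3,5,6,7,9,10,11,12,13,14,15,17,18,19,20,21,22,23,24,25,26,27,28,29,30,31}: 00100001111101101101111100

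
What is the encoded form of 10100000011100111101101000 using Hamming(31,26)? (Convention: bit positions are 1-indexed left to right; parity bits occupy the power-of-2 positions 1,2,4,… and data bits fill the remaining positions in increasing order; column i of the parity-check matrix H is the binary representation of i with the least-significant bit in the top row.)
Codeword c = d · G (mod 2), d = 10100000011100111101101000:
  c[0] = d·G[:,0] = (10100000011100111101101000)·(11011010101101010101010101) mod 2 = 1+0+0+0+0+0+0+0+0+0+1+1+0+0+0+1+0+1+0+1+0+0+0+0+0+0 mod 2 = 0
  c[1] = d·G[:,1] = (10100000011100111101101000)·(10110110011011001100110011) mod 2 = 1+0+1+0+0+0+0+0+0+1+1+0+0+0+0+0+1+1+0+0+1+0+0+0+0+0 mod 2 = 1
  c[2] = d·G[:,2] = (10100000011100111101101000)·(10000000000000000000000000) mod 2 = 1+0+0+0+0+0+0+0+0+0+0+0+0+0+0+0+0+0+0+0+0+0+0+0+0+0 mod 2 = 1
  c[3] = d·G[:,3] = (10100000011100111101101000)·(01110001111000111100001111) mod 2 = 0+0+1+0+0+0+0+0+0+1+1+0+0+0+1+1+1+1+0+0+0+0+1+0+0+0 mod 2 = 0
  c[4] = d·G[:,4] = (10100000011100111101101000)·(01000000000000000000000000) mod 2 = 0+0+0+0+0+0+0+0+0+0+0+0+0+0+0+0+0+0+0+0+0+0+0+0+0+0 mod 2 = 0
  c[5] = d·G[:,5] = (10100000011100111101101000)·(00100000000000000000000000) mod 2 = 0+0+1+0+0+0+0+0+0+0+0+0+0+0+0+0+0+0+0+0+0+0+0+0+0+0 mod 2 = 1
  c[6] = d·G[:,6] = (10100000011100111101101000)·(00010000000000000000000000) mod 2 = 0+0+0+0+0+0+0+0+0+0+0+0+0+0+0+0+0+0+0+0+0+0+0+0+0+0 mod 2 = 0
  c[7] = d·G[:,7] = (10100000011100111101101000)·(00001111111000000011111111) mod 2 = 0+0+0+0+0+0+0+0+0+1+1+0+0+0+0+0+0+0+0+1+1+0+1+0+0+0 mod 2 = 1
  c[8] = d·G[:,8] = (10100000011100111101101000)·(00001000000000000000000000) mod 2 = 0+0+0+0+0+0+0+0+0+0+0+0+0+0+0+0+0+0+0+0+0+0+0+0+0+0 mod 2 = 0
  c[9] = d·G[:,9] = (10100000011100111101101000)·(00000100000000000000000000) mod 2 = 0+0+0+0+0+0+0+0+0+0+0+0+0+0+0+0+0+0+0+0+0+0+0+0+0+0 mod 2 = 0
  c[10] = d·G[:,10] = (10100000011100111101101000)·(00000010000000000000000000) mod 2 = 0+0+0+0+0+0+0+0+0+0+0+0+0+0+0+0+0+0+0+0+0+0+0+0+0+0 mod 2 = 0
  c[11] = d·G[:,11] = (10100000011100111101101000)·(00000001000000000000000000) mod 2 = 0+0+0+0+0+0+0+0+0+0+0+0+0+0+0+0+0+0+0+0+0+0+0+0+0+0 mod 2 = 0
  c[12] = d·G[:,12] = (10100000011100111101101000)·(00000000100000000000000000) mod 2 = 0+0+0+0+0+0+0+0+0+0+0+0+0+0+0+0+0+0+0+0+0+0+0+0+0+0 mod 2 = 0
  c[13] = d·G[:,13] = (10100000011100111101101000)·(00000000010000000000000000) mod 2 = 0+0+0+0+0+0+0+0+0+1+0+0+0+0+0+0+0+0+0+0+0+0+0+0+0+0 mod 2 = 1
  c[14] = d·G[:,14] = (10100000011100111101101000)·(00000000001000000000000000) mod 2 = 0+0+0+0+0+0+0+0+0+0+1+0+0+0+0+0+0+0+0+0+0+0+0+0+0+0 mod 2 = 1
  c[15] = d·G[:,15] = (10100000011100111101101000)·(00000000000111111111111111) mod 2 = 0+0+0+0+0+0+0+0+0+0+0+1+0+0+1+1+1+1+0+1+1+0+1+0+0+0 mod 2 = 0
  c[16] = d·G[:,16] = (10100000011100111101101000)·(00000000000100000000000000) mod 2 = 0+0+0+0+0+0+0+0+0+0+0+1+0+0+0+0+0+0+0+0+0+0+0+0+0+0 mod 2 = 1
  c[17] = d·G[:,17] = (10100000011100111101101000)·(00000000000010000000000000) mod 2 = 0+0+0+0+0+0+0+0+0+0+0+0+0+0+0+0+0+0+0+0+0+0+0+0+0+0 mod 2 = 0
  c[18] = d·G[:,18] = (10100000011100111101101000)·(00000000000001000000000000) mod 2 = 0+0+0+0+0+0+0+0+0+0+0+0+0+0+0+0+0+0+0+0+0+0+0+0+0+0 mod 2 = 0
  c[19] = d·G[:,19] = (10100000011100111101101000)·(00000000000000100000000000) mod 2 = 0+0+0+0+0+0+0+0+0+0+0+0+0+0+1+0+0+0+0+0+0+0+0+0+0+0 mod 2 = 1
  c[20] = d·G[:,20] = (10100000011100111101101000)·(00000000000000010000000000) mod 2 = 0+0+0+0+0+0+0+0+0+0+0+0+0+0+0+1+0+0+0+0+0+0+0+0+0+0 mod 2 = 1
  c[21] = d·G[:,21] = (10100000011100111101101000)·(00000000000000001000000000) mod 2 = 0+0+0+0+0+0+0+0+0+0+0+0+0+0+0+0+1+0+0+0+0+0+0+0+0+0 mod 2 = 1
  c[22] = d·G[:,22] = (10100000011100111101101000)·(00000000000000000100000000) mod 2 = 0+0+0+0+0+0+0+0+0+0+0+0+0+0+0+0+0+1+0+0+0+0+0+0+0+0 mod 2 = 1
  c[23] = d·G[:,23] = (10100000011100111101101000)·(00000000000000000010000000) mod 2 = 0+0+0+0+0+0+0+0+0+0+0+0+0+0+0+0+0+0+0+0+0+0+0+0+0+0 mod 2 = 0
  c[24] = d·G[:,24] = (10100000011100111101101000)·(00000000000000000001000000) mod 2 = 0+0+0+0+0+0+0+0+0+0+0+0+0+0+0+0+0+0+0+1+0+0+0+0+0+0 mod 2 = 1
  c[25] = d·G[:,25] = (10100000011100111101101000)·(00000000000000000000100000) mod 2 = 0+0+0+0+0+0+0+0+0+0+0+0+0+0+0+0+0+0+0+0+1+0+0+0+0+0 mod 2 = 1
  c[26] = d·G[:,26] = (10100000011100111101101000)·(00000000000000000000010000) mod 2 = 0+0+0+0+0+0+0+0+0+0+0+0+0+0+0+0+0+0+0+0+0+0+0+0+0+0 mod 2 = 0
  c[27] = d·G[:,27] = (10100000011100111101101000)·(00000000000000000000001000) mod 2 = 0+0+0+0+0+0+0+0+0+0+0+0+0+0+0+0+0+0+0+0+0+0+1+0+0+0 mod 2 = 1
  c[28] = d·G[:,28] = (10100000011100111101101000)·(00000000000000000000000100) mod 2 = 0+0+0+0+0+0+0+0+0+0+0+0+0+0+0+0+0+0+0+0+0+0+0+0+0+0 mod 2 = 0
  c[29] = d·G[:,29] = (10100000011100111101101000)·(00000000000000000000000010) mod 2 = 0+0+0+0+0+0+0+0+0+0+0+0+0+0+0+0+0+0+0+0+0+0+0+0+0+0 mod 2 = 0
  c[30] = d·G[:,30] = (10100000011100111101101000)·(00000000000000000000000001) mod 2 = 0+0+0+0+0+0+0+0+0+0+0+0+0+0+0+0+0+0+0+0+0+0+0+0+0+0 mod 2 = 0
Codeword = 0110010100000110100111101101000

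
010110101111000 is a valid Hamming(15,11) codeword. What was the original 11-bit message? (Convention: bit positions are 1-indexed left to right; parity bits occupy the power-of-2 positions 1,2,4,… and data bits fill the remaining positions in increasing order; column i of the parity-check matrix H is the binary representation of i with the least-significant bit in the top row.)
Parity bits occupy power-of-2 positions; data bits are at positions {3,5,6,7,9,10,11,12,13,14,15} (1-indexed).
Extract: c[3]=0 c[5]=1 c[6]=0 c[7]=1 c[9]=1 c[10]=1 c[11]=1 c[12]=1 c[13]=0 c[14]=0 c[15]=0
Data = 01011111000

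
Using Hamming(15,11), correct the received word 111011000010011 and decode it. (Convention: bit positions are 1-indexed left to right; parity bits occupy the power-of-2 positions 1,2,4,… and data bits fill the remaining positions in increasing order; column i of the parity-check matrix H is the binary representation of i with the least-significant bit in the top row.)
Syndrome s = H · r^T (mod 2), r = 111011000010011:
  s[0] = (101010101010101)·(111011000010011) mod 2 = 1+0+1+0+1+0+0+0+0+0+1+0+0+0+1 mod 2 = 1
  s[1] = (011001100110011)·(111011000010011) mod 2 = 0+1+1+0+0+1+0+0+0+0+1+0+0+1+1 mod 2 = 0
  s[2] = (000111100001111)·(111011000010011) mod 2 = 0+0+0+0+1+1+0+0+0+0+0+0+0+1+1 mod 2 = 0
  s[3] = (000000011111111)·(111011000010011) mod 2 = 0+0+0+0+0+0+0+0+0+0+1+0+0+1+1 mod 2 = 1
Syndrome = 1001
Column 9 of H equals this syndrome → error at bit 9 (1-indexed).
Flip bit 9: 111011000010011 → 111011001010011
Extract data bits at positions {3,5,6,7,9,10,11,12,13,14,15}: 11101010011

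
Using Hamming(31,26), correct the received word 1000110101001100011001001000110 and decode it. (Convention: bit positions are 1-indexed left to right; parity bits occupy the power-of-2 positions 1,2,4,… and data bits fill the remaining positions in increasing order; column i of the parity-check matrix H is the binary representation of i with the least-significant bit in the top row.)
Syndrome s = H · r^T (mod 2), r = 1000110101001100011001001000110:
  s[0] = (1010101010101010101010101010101)·(1000110101001100011001001000110) mod 2 = 1+0+0+0+1+0+0+0+0+0+0+0+1+0+0+0+0+0+1+0+0+0+0+0+1+0+0+0+1+0+0 mod 2 = 0
  s[1] = (0110011001100110011001100110011)·(1000110101001100011001001000110) mod 2 = 0+0+0+0+0+1+0+0+0+1+0+0+0+1+0+0+0+1+1+0+0+1+0+0+0+0+0+0+0+1+0 mod 2 = 1
  s[2] = (0001111000011110000111100001111)·(1000110101001100011001001000110) mod 2 = 0+0+0+0+1+1+0+0+0+0+0+0+1+1+0+0+0+0+0+0+0+1+0+0+0+0+0+0+1+1+0 mod 2 = 1
  s[3] = (0000000111111110000000011111111)·(1000110101001100011001001000110) mod 2 = 0+0+0+0+0+0+0+1+0+1+0+0+1+1+0+0+0+0+0+0+0+0+0+0+1+0+0+0+1+1+0 mod 2 = 1
  s[4] = (0000000000000001111111111111111)·(1000110101001100011001001000110) mod 2 = 0+0+0+0+0+0+0+0+0+0+0+0+0+0+0+0+0+1+1+0+0+1+0+0+1+0+0+0+1+1+0 mod 2 = 0
Syndrome = 01110
Column 14 of H equals this syndrome → error at bit 14 (1-indexed).
Flip bit 14: 1000110101001100011001001000110 → 1000110101001000011001001000110
Extract data bits at positions {3,5,6,7,9,10,11,12,13,14,15,17,18,19,20,21,22,23,24,25,26,27,28,29,30,31}: 01100100100011001001000110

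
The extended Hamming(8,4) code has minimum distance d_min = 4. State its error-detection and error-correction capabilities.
Detection only: up to d_min − 1 = 3 errors.
Correction: up to ⌊(d_min − 1)/2⌋ = ⌊3/2⌋ = 1 errors.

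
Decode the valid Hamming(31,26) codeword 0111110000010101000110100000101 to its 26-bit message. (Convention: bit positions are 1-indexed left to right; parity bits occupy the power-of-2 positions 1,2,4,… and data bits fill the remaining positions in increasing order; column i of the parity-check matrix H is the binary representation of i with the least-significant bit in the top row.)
Parity bits occupy power-of-2 positions; data bits are at positions {3,5,6,7,9,10,11,12,13,14,15,17,18,19,20,21,22,23,24,25,26,27,28,29,30,31} (1-indexed).
Extract: c[3]=1 c[5]=1 c[6]=1 c[7]=0 c[9]=0 c[10]=0 c[11]=0 c[12]=1 c[13]=0 c[14]=1 c[15]=0 c[17]=0 c[18]=0 c[19]=0 c[20]=1 c[21]=1 c[22]=0 c[23]=1 c[24]=0 c[25]=0 c[26]=0 c[27]=0 c[28]=0 c[29]=1 c[30]=0 c[31]=1
Data = 11100001010000110100000101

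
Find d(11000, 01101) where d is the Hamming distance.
XOR = 10101, count of 1s = 3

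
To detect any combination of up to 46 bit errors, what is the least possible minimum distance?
Detecting e errors requires d_min ≥ e + 1 = 46 + 1 = 47.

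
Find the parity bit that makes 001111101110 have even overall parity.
Sum of data bits: 0+0+1+1+1+1+1+0+1+1+1+0 = 8.
8 mod 2 = 0, so parity bit = 0.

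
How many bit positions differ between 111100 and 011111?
XOR = 100011, count of 1s = 3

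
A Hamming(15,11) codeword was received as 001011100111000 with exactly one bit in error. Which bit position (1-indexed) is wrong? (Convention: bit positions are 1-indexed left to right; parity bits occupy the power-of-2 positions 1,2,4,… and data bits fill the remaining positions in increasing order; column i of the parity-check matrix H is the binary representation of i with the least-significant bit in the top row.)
Syndrome s = H · r^T (mod 2), r = 001011100111000:
  s[0] = (101010101010101)·(001011100111000) mod 2 = 0+0+1+0+1+0+1+0+0+0+1+0+0+0+0 mod 2 = 0
  s[1] = (011001100110011)·(001011100111000) mod 2 = 0+0+1+0+0+1+1+0+0+1+1+0+0+0+0 mod 2 = 1
  s[2] = (000111100001111)·(001011100111000) mod 2 = 0+0+0+0+1+1+1+0+0+0+0+1+0+0+0 mod 2 = 0
  s[3] = (000000011111111)·(001011100111000) mod 2 = 0+0+0+0+0+0+0+0+0+1+1+1+0+0+0 mod 2 = 1
Syndrome = 0101
Column i of H is the binary representation of i, so the syndrome is the binary index of the flipped bit.
Read s = 0101 with s[0] as LSB: 0·2^0 + 1·2^1 + 0·2^2 + 1·2^3 = 10.
Error is at bit position 10.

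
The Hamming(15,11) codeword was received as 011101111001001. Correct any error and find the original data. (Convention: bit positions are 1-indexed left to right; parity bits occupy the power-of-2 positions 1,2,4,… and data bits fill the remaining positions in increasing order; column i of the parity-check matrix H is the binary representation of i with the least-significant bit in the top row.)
Syndrome s = H · r^T (mod 2), r = 011101111001001:
  s[0] = (101010101010101)·(011101111001001) mod 2 = 0+0+1+0+0+0+1+0+1+0+0+0+0+0+1 mod 2 = 0
  s[1] = (011001100110011)·(011101111001001) mod 2 = 0+1+1+0+0+1+1+0+0+0+0+0+0+0+1 mod 2 = 1
  s[2] = (000111100001111)·(011101111001001) mod 2 = 0+0+0+1+0+1+1+0+0+0+0+1+0+0+1 mod 2 = 1
  s[3] = (000000011111111)·(011101111001001) mod 2 = 0+0+0+0+0+0+0+1+1+0+0+1+0+0+1 mod 2 = 0
Syndrome = 0110
Column 6 of H equals this syndrome → error at bit 6 (1-indexed).
Flip bit 6: 011101111001001 → 011100111001001
Extract data bits at positions {3,5,6,7,9,10,11,12,13,14,15}: 10011001001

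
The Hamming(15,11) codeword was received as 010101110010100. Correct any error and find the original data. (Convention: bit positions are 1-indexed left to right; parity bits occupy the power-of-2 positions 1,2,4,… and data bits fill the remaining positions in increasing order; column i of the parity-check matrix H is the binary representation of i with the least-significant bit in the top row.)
Syndrome s = H · r^T (mod 2), r = 010101110010100:
  s[0] = (101010101010101)·(010101110010100) mod 2 = 0+0+0+0+0+0+1+0+0+0+1+0+1+0+0 mod 2 = 1
  s[1] = (011001100110011)·(010101110010100) mod 2 = 0+1+0+0+0+1+1+0+0+0+1+0+0+0+0 mod 2 = 0
  s[2] = (000111100001111)·(010101110010100) mod 2 = 0+0+0+1+0+1+1+0+0+0+0+0+1+0+0 mod 2 = 0
  s[3] = (000000011111111)·(010101110010100) mod 2 = 0+0+0+0+0+0+0+1+0+0+1+0+1+0+0 mod 2 = 1
Syndrome = 1001
Column 9 of H equals this syndrome → error at bit 9 (1-indexed).
Flip bit 9: 010101110010100 → 010101111010100
Extract data bits at positions {3,5,6,7,9,10,11,12,13,14,15}: 00111010100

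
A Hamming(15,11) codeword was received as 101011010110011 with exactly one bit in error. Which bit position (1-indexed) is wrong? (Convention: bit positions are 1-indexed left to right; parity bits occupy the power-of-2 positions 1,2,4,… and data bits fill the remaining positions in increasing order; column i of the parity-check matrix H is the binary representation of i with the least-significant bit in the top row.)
Syndrome s = H · r^T (mod 2), r = 101011010110011:
  s[0] = (101010101010101)·(101011010110011) mod 2 = 1+0+1+0+1+0+0+0+0+0+1+0+0+0+1 mod 2 = 1
  s[1] = (011001100110011)·(101011010110011) mod 2 = 0+0+1+0+0+1+0+0+0+1+1+0+0+1+1 mod 2 = 0
  s[2] = (000111100001111)·(101011010110011) mod 2 = 0+0+0+0+1+1+0+0+0+0+0+0+0+1+1 mod 2 = 0
  s[3] = (000000011111111)·(101011010110011) mod 2 = 0+0+0+0+0+0+0+1+0+1+1+0+0+1+1 mod 2 = 1
Syndrome = 1001
Column i of H is the binary representation of i, so the syndrome is the binary index of the flipped bit.
Read s = 1001 with s[0] as LSB: 1·2^0 + 0·2^1 + 0·2^2 + 1·2^3 = 9.
Error is at bit position 9.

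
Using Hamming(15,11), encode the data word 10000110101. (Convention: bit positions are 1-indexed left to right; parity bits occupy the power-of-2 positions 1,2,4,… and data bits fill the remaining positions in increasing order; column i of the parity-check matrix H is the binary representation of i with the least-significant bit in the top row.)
Codeword c = d · G (mod 2), d = 10000110101:
  c[0] = d·G[:,0] = (10000110101)·(11011010101) mod 2 = 1+0+0+0+0+0+1+0+1+0+1 mod 2 = 0
  c[1] = d·G[:,1] = (10000110101)·(10110110011) mod 2 = 1+0+0+0+0+1+1+0+0+0+1 mod 2 = 0
  c[2] = d·G[:,2] = (10000110101)·(10000000000) mod 2 = 1+0+0+0+0+0+0+0+0+0+0 mod 2 = 1
  c[3] = d·G[:,3] = (10000110101)·(01110001111) mod 2 = 0+0+0+0+0+0+0+0+1+0+1 mod 2 = 0
  c[4] = d·G[:,4] = (10000110101)·(01000000000) mod 2 = 0+0+0+0+0+0+0+0+0+0+0 mod 2 = 0
  c[5] = d·G[:,5] = (10000110101)·(00100000000) mod 2 = 0+0+0+0+0+0+0+0+0+0+0 mod 2 = 0
  c[6] = d·G[:,6] = (10000110101)·(00010000000) mod 2 = 0+0+0+0+0+0+0+0+0+0+0 mod 2 = 0
  c[7] = d·G[:,7] = (10000110101)·(00001111111) mod 2 = 0+0+0+0+0+1+1+0+1+0+1 mod 2 = 0
  c[8] = d·G[:,8] = (10000110101)·(00001000000) mod 2 = 0+0+0+0+0+0+0+0+0+0+0 mod 2 = 0
  c[9] = d·G[:,9] = (10000110101)·(00000100000) mod 2 = 0+0+0+0+0+1+0+0+0+0+0 mod 2 = 1
  c[10] = d·G[:,10] = (10000110101)·(00000010000) mod 2 = 0+0+0+0+0+0+1+0+0+0+0 mod 2 = 1
  c[11] = d·G[:,11] = (10000110101)·(00000001000) mod 2 = 0+0+0+0+0+0+0+0+0+0+0 mod 2 = 0
  c[12] = d·G[:,12] = (10000110101)·(00000000100) mod 2 = 0+0+0+0+0+0+0+0+1+0+0 mod 2 = 1
  c[13] = d·G[:,13] = (10000110101)·(00000000010) mod 2 = 0+0+0+0+0+0+0+0+0+0+0 mod 2 = 0
  c[14] = d·G[:,14] = (10000110101)·(00000000001) mod 2 = 0+0+0+0+0+0+0+0+0+0+1 mod 2 = 1
Codeword = 001000000110101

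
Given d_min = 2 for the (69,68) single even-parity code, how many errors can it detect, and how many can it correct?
Detection only: up to d_min − 1 = 1 errors.
Correction: up to ⌊(d_min − 1)/2⌋ = ⌊1/2⌋ = 0 errors.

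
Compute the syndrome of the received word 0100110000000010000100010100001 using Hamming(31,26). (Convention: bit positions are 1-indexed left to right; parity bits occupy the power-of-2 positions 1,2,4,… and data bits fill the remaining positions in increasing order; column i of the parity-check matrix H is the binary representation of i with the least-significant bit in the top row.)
Syndrome s = H · r^T (mod 2), r = 0100110000000010000100010100001:
  s[0] = (1010101010101010101010101010101)·(0100110000000010000100010100001) mod 2 = 0+0+0+0+1+0+0+0+0+0+0+0+0+0+1+0+0+0+0+0+0+0+0+0+0+0+0+0+0+0+1 mod 2 = 1
  s[1] = (0110011001100110011001100110011)·(0100110000000010000100010100001) mod 2 = 0+1+0+0+0+1+0+0+0+0+0+0+0+0+1+0+0+0+0+0+0+0+0+0+0+1+0+0+0+0+1 mod 2 = 1
  s[2] = (0001111000011110000111100001111)·(0100110000000010000100010100001) mod 2 = 0+0+0+0+1+1+0+0+0+0+0+0+0+0+1+0+0+0+0+1+0+0+0+0+0+0+0+0+0+0+1 mod 2 = 1
  s[3] = (0000000111111110000000011111111)·(0100110000000010000100010100001) mod 2 = 0+0+0+0+0+0+0+0+0+0+0+0+0+0+1+0+0+0+0+0+0+0+0+1+0+1+0+0+0+0+1 mod 2 = 0
  s[4] = (0000000000000001111111111111111)·(0100110000000010000100010100001) mod 2 = 0+0+0+0+0+0+0+0+0+0+0+0+0+0+0+0+0+0+0+1+0+0+0+1+0+1+0+0+0+0+1 mod 2 = 0
Syndrome = 11100
Non-zero syndrome: error at position 7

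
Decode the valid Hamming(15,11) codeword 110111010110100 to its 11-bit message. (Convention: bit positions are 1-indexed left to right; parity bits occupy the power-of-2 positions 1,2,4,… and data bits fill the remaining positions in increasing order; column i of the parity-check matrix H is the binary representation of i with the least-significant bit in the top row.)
Parity bits occupy power-of-2 positions; data bits are at positions {3,5,6,7,9,10,11,12,13,14,15} (1-indexed).
Extract: c[3]=0 c[5]=1 c[6]=1 c[7]=0 c[9]=0 c[10]=1 c[11]=1 c[12]=0 c[13]=1 c[14]=0 c[15]=0
Data = 01100110100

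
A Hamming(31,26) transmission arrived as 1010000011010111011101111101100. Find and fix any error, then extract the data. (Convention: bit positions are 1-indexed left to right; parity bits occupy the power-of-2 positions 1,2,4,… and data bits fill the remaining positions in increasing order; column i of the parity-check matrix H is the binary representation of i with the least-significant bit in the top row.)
Syndrome s = H · r^T (mod 2), r = 1010000011010111011101111101100:
  s[0] = (1010101010101010101010101010101)·(1010000011010111011101111101100) mod 2 = 1+0+1+0+0+0+0+0+1+0+0+0+0+0+1+0+0+0+1+0+0+0+1+0+1+0+0+0+1+0+0 mod 2 = 0
  s[1] = (0110011001100110011001100110011)·(1010000011010111011101111101100) mod 2 = 0+0+1+0+0+0+0+0+0+1+0+0+0+1+1+0+0+1+1+0+0+1+1+0+0+1+0+0+0+0+0 mod 2 = 1
  s[2] = (0001111000011110000111100001111)·(1010000011010111011101111101100) mod 2 = 0+0+0+0+0+0+0+0+0+0+0+1+0+1+1+0+0+0+0+1+0+1+1+0+0+0+0+1+1+0+0 mod 2 = 0
  s[3] = (0000000111111110000000011111111)·(1010000011010111011101111101100) mod 2 = 0+0+0+0+0+0+0+0+1+1+0+1+0+1+1+0+0+0+0+0+0+0+0+1+1+1+0+1+1+0+0 mod 2 = 0
  s[4] = (0000000000000001111111111111111)·(1010000011010111011101111101100) mod 2 = 0+0+0+0+0+0+0+0+0+0+0+0+0+0+0+1+0+1+1+1+0+1+1+1+1+1+0+1+1+0+0 mod 2 = 1
Syndrome = 01001
Column 18 of H equals this syndrome → error at bit 18 (1-indexed).
Flip bit 18: 1010000011010111011101111101100 → 1010000011010111001101111101100
Extract data bits at positions {3,5,6,7,9,10,11,12,13,14,15,17,18,19,20,21,22,23,24,25,26,27,28,29,30,31}: 10001101011001101111101100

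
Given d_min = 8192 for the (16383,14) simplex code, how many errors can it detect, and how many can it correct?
Detection only: up to d_min − 1 = 8191 errors.
Correction: up to ⌊(d_min − 1)/2⌋ = ⌊8191/2⌋ = 4095 errors.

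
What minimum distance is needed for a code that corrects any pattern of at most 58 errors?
Correcting t errors requires d_min ≥ 2t + 1 = 2·58 + 1 = 117.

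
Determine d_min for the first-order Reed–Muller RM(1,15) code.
d_min = 16384 (RM(1,15) has length 32768 and minimum distance 2^(m−1) = 16384).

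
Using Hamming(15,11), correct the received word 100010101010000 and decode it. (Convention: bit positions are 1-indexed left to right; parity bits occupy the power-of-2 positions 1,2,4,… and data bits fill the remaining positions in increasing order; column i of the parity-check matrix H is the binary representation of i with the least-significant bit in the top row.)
Syndrome s = H · r^T (mod 2), r = 100010101010000:
  s[0] = (101010101010101)·(100010101010000) mod 2 = 1+0+0+0+1+0+1+0+1+0+1+0+0+0+0 mod 2 = 1
  s[1] = (011001100110011)·(100010101010000) mod 2 = 0+0+0+0+0+0+1+0+0+0+1+0+0+0+0 mod 2 = 0
  s[2] = (000111100001111)·(100010101010000) mod 2 = 0+0+0+0+1+0+1+0+0+0+0+0+0+0+0 mod 2 = 0
  s[3] = (000000011111111)·(100010101010000) mod 2 = 0+0+0+0+0+0+0+0+1+0+1+0+0+0+0 mod 2 = 0
Syndrome = 1000
Column 1 of H equals this syndrome → error at bit 1 (1-indexed).
Flip bit 1: 100010101010000 → 000010101010000
Extract data bits at positions {3,5,6,7,9,10,11,12,13,14,15}: 01011010000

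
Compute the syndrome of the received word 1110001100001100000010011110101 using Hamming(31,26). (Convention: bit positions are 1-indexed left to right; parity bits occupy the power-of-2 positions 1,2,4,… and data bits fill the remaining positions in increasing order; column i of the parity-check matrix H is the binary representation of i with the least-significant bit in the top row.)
Syndrome s = H · r^T (mod 2), r = 1110001100001100000010011110101:
  s[0] = (1010101010101010101010101010101)·(1110001100001100000010011110101) mod 2 = 1+0+1+0+0+0+1+0+0+0+0+0+1+0+0+0+0+0+0+0+1+0+0+0+1+0+1+0+1+0+1 mod 2 = 1
  s[1] = (0110011001100110011001100110011)·(1110001100001100000010011110101) mod 2 = 0+1+1+0+0+0+1+0+0+0+0+0+0+1+0+0+0+0+0+0+0+0+0+0+0+1+1+0+0+0+1 mod 2 = 1
  s[2] = (0001111000011110000111100001111)·(1110001100001100000010011110101) mod 2 = 0+0+0+0+0+0+1+0+0+0+0+0+1+1+0+0+0+0+0+0+1+0+0+0+0+0+0+0+1+0+1 mod 2 = 0
  s[3] = (0000000111111110000000011111111)·(1110001100001100000010011110101) mod 2 = 0+0+0+0+0+0+0+1+0+0+0+0+1+1+0+0+0+0+0+0+0+0+0+1+1+1+1+0+1+0+1 mod 2 = 1
  s[4] = (0000000000000001111111111111111)·(1110001100001100000010011110101) mod 2 = 0+0+0+0+0+0+0+0+0+0+0+0+0+0+0+0+0+0+0+0+1+0+0+1+1+1+1+0+1+0+1 mod 2 = 1
Syndrome = 11011
Non-zero syndrome: error at position 27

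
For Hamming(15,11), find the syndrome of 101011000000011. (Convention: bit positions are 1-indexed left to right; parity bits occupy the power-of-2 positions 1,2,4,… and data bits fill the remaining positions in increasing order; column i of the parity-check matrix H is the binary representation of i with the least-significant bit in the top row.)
Syndrome s = H · r^T (mod 2), r = 101011000000011:
  s[0] = (101010101010101)·(101011000000011) mod 2 = 1+0+1+0+1+0+0+0+0+0+0+0+0+0+1 mod 2 = 0
  s[1] = (011001100110011)·(101011000000011) mod 2 = 0+0+1+0+0+1+0+0+0+0+0+0+0+1+1 mod 2 = 0
  s[2] = (000111100001111)·(101011000000011) mod 2 = 0+0+0+0+1+1+0+0+0+0+0+0+0+1+1 mod 2 = 0
  s[3] = (000000011111111)·(101011000000011) mod 2 = 0+0+0+0+0+0+0+0+0+0+0+0+0+1+1 mod 2 = 0
Syndrome = 0000
s = 0: no error detected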